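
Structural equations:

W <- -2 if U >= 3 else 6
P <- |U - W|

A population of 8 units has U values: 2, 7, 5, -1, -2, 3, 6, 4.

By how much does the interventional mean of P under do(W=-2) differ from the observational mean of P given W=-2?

-2

The intervention sets W=-2 in all 8 units regardless of U. Recomputing P per unit gives 4, 9, 7, 1, 0, 5, 8, 6; average 5.
Observing W=-2 restricts to units where W's equation naturally yields -2: U ∈ {7, 5, 3, 6, 4}. In that subpopulation P = 9, 7, 5, 8, 6, mean 7.
Difference = 5 − 7 = -2.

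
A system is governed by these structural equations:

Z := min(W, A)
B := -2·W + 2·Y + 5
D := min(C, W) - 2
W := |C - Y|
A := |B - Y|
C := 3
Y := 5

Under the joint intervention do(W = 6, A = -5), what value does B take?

3

The joint intervention fixes W = 6, A = -5, removing each variable's own equation.
B = -2·W + 2·Y + 5  [with W=6, Y=5]  = 3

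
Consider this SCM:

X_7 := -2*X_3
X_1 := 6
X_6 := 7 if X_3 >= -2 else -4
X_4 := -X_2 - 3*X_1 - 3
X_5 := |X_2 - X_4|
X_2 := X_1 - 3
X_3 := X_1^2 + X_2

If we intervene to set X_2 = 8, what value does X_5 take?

37

do(X_2=8) replaces the equation X_2 := X_1 - 3 with the constant X_2 = 8.
X_4 = -X_2 - 3*X_1 - 3  [with X_2=8, X_1=6]  = -29
X_5 = |X_2 - X_4|  [with X_2=8, X_4=-29]  = 37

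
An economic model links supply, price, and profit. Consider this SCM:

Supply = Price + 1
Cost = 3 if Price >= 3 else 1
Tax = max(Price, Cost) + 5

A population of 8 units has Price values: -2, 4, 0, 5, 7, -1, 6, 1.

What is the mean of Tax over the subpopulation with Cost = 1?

Observing Cost=1 restricts to units where Cost's equation naturally yields 1: Price ∈ {-2, 0, -1, 1}. In that subpopulation Tax = 6, 6, 6, 6, mean 6.

6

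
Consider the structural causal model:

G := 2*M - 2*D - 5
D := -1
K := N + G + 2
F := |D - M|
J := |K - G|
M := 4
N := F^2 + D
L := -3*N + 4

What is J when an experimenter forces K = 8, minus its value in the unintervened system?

-23

Intervening sets K = 8 and removes its equation (K := N + G + 2).
G = 2*M - 2*D - 5  [with M=4, D=-1]  = 5
J = |K - G|  [with K=8, G=5]  = 3
Without intervention: G = 2*M - 2*D - 5  [with M=4, D=-1]  = 5; F = |D - M|  [with D=-1, M=4]  = 5; N = F^2 + D  [with F=5, D=-1]  = 24; K = N + G + 2  [with N=24, G=5]  = 31; J = |K - G|  [with K=31, G=5]  = 26.
Change = 3 − 26 = -23.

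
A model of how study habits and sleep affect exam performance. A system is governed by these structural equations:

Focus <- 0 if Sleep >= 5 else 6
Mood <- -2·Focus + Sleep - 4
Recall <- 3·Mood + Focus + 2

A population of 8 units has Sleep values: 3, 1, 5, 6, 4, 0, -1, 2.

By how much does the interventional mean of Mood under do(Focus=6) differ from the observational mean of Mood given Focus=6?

1

do(Focus=6) breaks Focus's dependence on Sleep. With Focus=6 fixed, Mood across the units is -13, -15, -11, -10, -12, -16, -17, -14, mean -13.5.
E[Mood|Focus=6] averages over only the 6 units with Focus=6 (Sleep = 3, 1, 4, 0, -1, 2): Mood = -13, -15, -12, -16, -17, -14, mean -14.5.
Difference = -13.5 − (-14.5) = 1.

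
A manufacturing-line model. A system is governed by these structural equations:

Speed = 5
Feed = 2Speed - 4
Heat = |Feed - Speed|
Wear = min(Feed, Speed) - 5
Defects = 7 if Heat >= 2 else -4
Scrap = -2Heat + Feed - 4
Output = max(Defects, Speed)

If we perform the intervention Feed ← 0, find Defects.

do(Feed=0) replaces the equation Feed = 2Speed - 4 with the constant Feed = 0.
Heat = |Feed - Speed|  [with Feed=0, Speed=5]  = 5
Defects = 7 if Heat >= 2 else -4  [with Heat=5]  = 7

7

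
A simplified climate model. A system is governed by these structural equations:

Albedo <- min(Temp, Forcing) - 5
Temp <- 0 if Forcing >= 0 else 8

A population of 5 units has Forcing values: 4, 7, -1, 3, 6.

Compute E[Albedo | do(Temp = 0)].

Every unit gets Temp=0 under the intervention. Albedo values become -5, -5, -6, -5, -5; E[Albedo|do(Temp=0)] = -5.2.

-5.2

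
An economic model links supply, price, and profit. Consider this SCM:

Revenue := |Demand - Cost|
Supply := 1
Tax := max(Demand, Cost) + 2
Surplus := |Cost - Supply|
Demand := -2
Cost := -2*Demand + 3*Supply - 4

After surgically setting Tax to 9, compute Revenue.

5

The intervention breaks the incoming arrows to Tax: Tax := max(Demand, Cost) + 2 no longer applies, and Tax = 9.
Since Revenue is not a descendant of the intervened variable, it is unaffected.
Cost = -2*Demand + 3*Supply - 4  [with Demand=-2, Supply=1]  = 3
Revenue = |Demand - Cost|  [with Demand=-2, Cost=3]  = 5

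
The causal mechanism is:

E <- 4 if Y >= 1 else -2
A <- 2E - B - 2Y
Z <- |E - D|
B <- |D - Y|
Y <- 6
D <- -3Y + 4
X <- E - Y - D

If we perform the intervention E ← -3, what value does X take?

5

Under do(E=-3), the mechanism E <- 4 if Y >= 1 else -2 is discarded; E is fixed at -3.
D = -3Y + 4  [with Y=6]  = -14
X = E - Y - D  [with E=-3, Y=6, D=-14]  = 5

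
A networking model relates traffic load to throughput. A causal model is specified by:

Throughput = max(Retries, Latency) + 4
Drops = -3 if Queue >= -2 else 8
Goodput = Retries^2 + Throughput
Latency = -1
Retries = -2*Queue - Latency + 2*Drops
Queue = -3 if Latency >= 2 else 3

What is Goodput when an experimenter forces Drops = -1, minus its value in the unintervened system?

The intervention breaks the incoming arrows to Drops: Drops = -3 if Queue >= -2 else 8 no longer applies, and Drops = -1.
Queue = -3 if Latency >= 2 else 3  [with Latency=-1]  = 3
Retries = -2*Queue - Latency + 2*Drops  [with Queue=3, Latency=-1, Drops=-1]  = -7
Throughput = max(Retries, Latency) + 4  [with Retries=-7, Latency=-1]  = 3
Goodput = Retries^2 + Throughput  [with Retries=-7, Throughput=3]  = 52
Without intervention: Queue = -3 if Latency >= 2 else 3  [with Latency=-1]  = 3; Drops = -3 if Queue >= -2 else 8  [with Queue=3]  = -3; Retries = -2*Queue - Latency + 2*Drops  [with Queue=3, Latency=-1, Drops=-3]  = -11; Throughput = max(Retries, Latency) + 4  [with Retries=-11, Latency=-1]  = 3; Goodput = Retries^2 + Throughput  [with Retries=-11, Throughput=3]  = 124.
Change = 52 − 124 = -72.

-72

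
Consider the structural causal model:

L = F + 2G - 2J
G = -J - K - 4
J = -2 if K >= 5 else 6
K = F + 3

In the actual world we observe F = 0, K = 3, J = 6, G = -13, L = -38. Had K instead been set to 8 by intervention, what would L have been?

do(K=8) replaces the equation K = F + 3 with the constant K = 8.
J = -2 if K >= 5 else 6  [with K=8]  = -2
G = -J - K - 4  [with J=-2, K=8]  = -10
L = F + 2G - 2J  [with F=0, G=-10, J=-2]  = -16

-16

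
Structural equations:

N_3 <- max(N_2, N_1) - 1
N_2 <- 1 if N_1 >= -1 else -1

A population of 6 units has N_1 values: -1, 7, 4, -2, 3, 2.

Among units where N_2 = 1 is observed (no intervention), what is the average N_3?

2.4

Conditioning on N_2=1 selects the 5 unit(s) with N_1 ∈ {-1, 7, 4, 3, 2}. Their N_3 values: 0, 6, 3, 2, 1. Mean = 2.4.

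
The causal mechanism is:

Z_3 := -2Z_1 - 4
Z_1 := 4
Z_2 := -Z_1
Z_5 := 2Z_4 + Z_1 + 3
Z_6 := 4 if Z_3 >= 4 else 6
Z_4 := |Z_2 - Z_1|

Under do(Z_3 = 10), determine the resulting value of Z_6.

The intervention breaks the incoming arrows to Z_3: Z_3 := -2Z_1 - 4 no longer applies, and Z_3 = 10.
Z_6 = 4 if Z_3 >= 4 else 6  [with Z_3=10]  = 4

4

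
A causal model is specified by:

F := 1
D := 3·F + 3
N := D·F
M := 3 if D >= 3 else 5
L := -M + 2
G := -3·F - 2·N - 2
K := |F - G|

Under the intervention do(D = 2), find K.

10

Under do(D=2), the mechanism D := 3·F + 3 is discarded; D is fixed at 2.
N = D·F  [with D=2, F=1]  = 2
G = -3·F - 2·N - 2  [with F=1, N=2]  = -9
K = |F - G|  [with F=1, G=-9]  = 10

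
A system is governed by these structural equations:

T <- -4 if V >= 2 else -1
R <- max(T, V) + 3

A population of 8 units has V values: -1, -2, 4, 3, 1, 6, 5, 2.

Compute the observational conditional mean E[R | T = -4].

7

Conditioning on T=-4 selects the 5 unit(s) with V ∈ {4, 3, 6, 5, 2}. Their R values: 7, 6, 9, 8, 5. Mean = 7.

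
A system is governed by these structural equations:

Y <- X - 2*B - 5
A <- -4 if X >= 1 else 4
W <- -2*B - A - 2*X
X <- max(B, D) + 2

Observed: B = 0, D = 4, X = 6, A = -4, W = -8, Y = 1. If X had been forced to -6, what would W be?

do(X=-6) replaces the equation X <- max(B, D) + 2 with the constant X = -6.
A = -4 if X >= 1 else 4  [with X=-6]  = 4
W = -2*B - A - 2*X  [with B=0, A=4, X=-6]  = 8

8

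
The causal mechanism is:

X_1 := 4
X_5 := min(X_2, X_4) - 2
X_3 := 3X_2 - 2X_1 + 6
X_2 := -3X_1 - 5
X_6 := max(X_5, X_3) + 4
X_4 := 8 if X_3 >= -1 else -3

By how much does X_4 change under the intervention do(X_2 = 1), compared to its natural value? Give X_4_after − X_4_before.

Under do(X_2=1), the mechanism X_2 := -3X_1 - 5 is discarded; X_2 is fixed at 1.
X_3 = 3X_2 - 2X_1 + 6  [with X_2=1, X_1=4]  = 1
X_4 = 8 if X_3 >= -1 else -3  [with X_3=1]  = 8
Without intervention: X_2 = -3X_1 - 5  [with X_1=4]  = -17; X_3 = 3X_2 - 2X_1 + 6  [with X_2=-17, X_1=4]  = -53; X_4 = 8 if X_3 >= -1 else -3  [with X_3=-53]  = -3.
Change = 8 − (-3) = 11.

11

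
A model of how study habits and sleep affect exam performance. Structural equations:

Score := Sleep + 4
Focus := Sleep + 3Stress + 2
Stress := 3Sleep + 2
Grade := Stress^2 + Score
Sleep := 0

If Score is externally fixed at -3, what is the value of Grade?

1

Intervening sets Score = -3 and removes its equation (Score := Sleep + 4).
Stress = 3Sleep + 2  [with Sleep=0]  = 2
Grade = Stress^2 + Score  [with Stress=2, Score=-3]  = 1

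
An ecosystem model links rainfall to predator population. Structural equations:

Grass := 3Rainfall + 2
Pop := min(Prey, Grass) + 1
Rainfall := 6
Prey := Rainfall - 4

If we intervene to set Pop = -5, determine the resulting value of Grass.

The intervention breaks the incoming arrows to Pop: Pop := min(Prey, Grass) + 1 no longer applies, and Pop = -5.
Since Grass is not a descendant of the intervened variable, it is unaffected.
Grass = 3Rainfall + 2  [with Rainfall=6]  = 20

20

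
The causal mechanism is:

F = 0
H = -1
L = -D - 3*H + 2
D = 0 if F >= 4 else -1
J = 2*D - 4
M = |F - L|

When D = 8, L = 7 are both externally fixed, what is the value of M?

7

Setting D = 8, L = 7 by intervention discards those variables' equations.
M = |F - L|  [with F=0, L=7]  = 7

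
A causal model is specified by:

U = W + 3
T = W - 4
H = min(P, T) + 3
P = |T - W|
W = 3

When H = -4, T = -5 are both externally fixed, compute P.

8

Setting H = -4, T = -5 by intervention discards those variables' equations.
P = |T - W|  [with T=-5, W=3]  = 8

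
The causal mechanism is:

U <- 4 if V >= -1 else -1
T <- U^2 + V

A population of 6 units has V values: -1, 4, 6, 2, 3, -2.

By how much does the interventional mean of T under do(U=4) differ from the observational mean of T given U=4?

Under do(U=4), U's equation is replaced by U=4 for every unit. Per-unit T: 15, 20, 22, 18, 19, 14. Mean = 18.
E[T|U=4] averages over only the 5 units with U=4 (V = -1, 4, 6, 2, 3): T = 15, 20, 22, 18, 19, mean 18.8.
Difference = 18 − 18.8 = -0.8.

-0.8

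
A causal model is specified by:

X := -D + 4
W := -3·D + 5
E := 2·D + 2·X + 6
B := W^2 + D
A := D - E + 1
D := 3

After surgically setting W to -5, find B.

Under do(W=-5), the mechanism W := -3·D + 5 is discarded; W is fixed at -5.
B = W^2 + D  [with W=-5, D=3]  = 28

28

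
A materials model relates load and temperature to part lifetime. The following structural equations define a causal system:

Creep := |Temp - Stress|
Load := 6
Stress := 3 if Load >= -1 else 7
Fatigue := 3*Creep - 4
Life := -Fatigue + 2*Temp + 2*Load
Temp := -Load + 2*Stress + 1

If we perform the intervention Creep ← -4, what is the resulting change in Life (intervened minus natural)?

18

Under do(Creep=-4), the mechanism Creep := |Temp - Stress| is discarded; Creep is fixed at -4.
Stress = 3 if Load >= -1 else 7  [with Load=6]  = 3
Temp = -Load + 2*Stress + 1  [with Load=6, Stress=3]  = 1
Fatigue = 3*Creep - 4  [with Creep=-4]  = -16
Life = -Fatigue + 2*Temp + 2*Load  [with Fatigue=-16, Temp=1, Load=6]  = 30
Without intervention: Stress = 3 if Load >= -1 else 7  [with Load=6]  = 3; Temp = -Load + 2*Stress + 1  [with Load=6, Stress=3]  = 1; Creep = |Temp - Stress|  [with Temp=1, Stress=3]  = 2; Fatigue = 3*Creep - 4  [with Creep=2]  = 2; Life = -Fatigue + 2*Temp + 2*Load  [with Fatigue=2, Temp=1, Load=6]  = 12.
Change = 30 − 12 = 18.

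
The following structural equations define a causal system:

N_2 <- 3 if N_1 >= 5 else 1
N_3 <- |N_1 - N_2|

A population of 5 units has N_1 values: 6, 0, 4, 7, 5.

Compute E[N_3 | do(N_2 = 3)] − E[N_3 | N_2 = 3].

-0.4

Under do(N_2=3), N_2's equation is replaced by N_2=3 for every unit. Per-unit N_3: 3, 3, 1, 4, 2. Mean = 2.6.
Observing N_2=3 restricts to units where N_2's equation naturally yields 3: N_1 ∈ {6, 7, 5}. In that subpopulation N_3 = 3, 4, 2, mean 3.
Difference = 2.6 − 3 = -0.4.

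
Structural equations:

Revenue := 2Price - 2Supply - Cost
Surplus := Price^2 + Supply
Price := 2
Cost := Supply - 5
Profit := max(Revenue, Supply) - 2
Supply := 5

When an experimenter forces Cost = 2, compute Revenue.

-8

The intervention breaks the incoming arrows to Cost: Cost := Supply - 5 no longer applies, and Cost = 2.
Revenue = 2Price - 2Supply - Cost  [with Price=2, Supply=5, Cost=2]  = -8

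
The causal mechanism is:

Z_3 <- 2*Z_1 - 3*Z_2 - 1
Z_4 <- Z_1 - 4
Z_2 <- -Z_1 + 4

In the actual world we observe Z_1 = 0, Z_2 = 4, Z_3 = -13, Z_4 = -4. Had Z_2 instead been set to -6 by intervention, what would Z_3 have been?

The intervention breaks the incoming arrows to Z_2: Z_2 <- -Z_1 + 4 no longer applies, and Z_2 = -6.
Z_3 = 2*Z_1 - 3*Z_2 - 1  [with Z_1=0, Z_2=-6]  = 17

17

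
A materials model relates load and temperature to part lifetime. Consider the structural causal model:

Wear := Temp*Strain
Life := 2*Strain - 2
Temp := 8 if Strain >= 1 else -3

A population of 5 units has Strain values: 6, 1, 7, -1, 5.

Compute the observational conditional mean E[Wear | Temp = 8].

38

Conditioning on Temp=8 selects the 4 unit(s) with Strain ∈ {6, 1, 7, 5}. Their Wear values: 48, 8, 56, 40. Mean = 38.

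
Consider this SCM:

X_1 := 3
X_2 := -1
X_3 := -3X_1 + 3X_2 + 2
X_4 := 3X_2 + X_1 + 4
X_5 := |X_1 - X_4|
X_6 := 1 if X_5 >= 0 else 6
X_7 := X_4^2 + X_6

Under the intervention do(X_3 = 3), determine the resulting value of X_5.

1

do(X_3=3) replaces the equation X_3 := -3X_1 + 3X_2 + 2 with the constant X_3 = 3.
X_5 is not downstream of the intervention, so its value is determined by the original equations.
X_4 = 3X_2 + X_1 + 4  [with X_2=-1, X_1=3]  = 4
X_5 = |X_1 - X_4|  [with X_1=3, X_4=4]  = 1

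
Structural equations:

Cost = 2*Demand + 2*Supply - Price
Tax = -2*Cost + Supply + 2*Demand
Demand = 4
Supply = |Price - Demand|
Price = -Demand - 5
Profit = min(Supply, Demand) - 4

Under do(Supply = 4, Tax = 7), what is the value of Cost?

25

The joint intervention fixes Supply = 4, Tax = 7, removing each variable's own equation.
Price = -Demand - 5  [with Demand=4]  = -9
Cost = 2*Demand + 2*Supply - Price  [with Demand=4, Supply=4, Price=-9]  = 25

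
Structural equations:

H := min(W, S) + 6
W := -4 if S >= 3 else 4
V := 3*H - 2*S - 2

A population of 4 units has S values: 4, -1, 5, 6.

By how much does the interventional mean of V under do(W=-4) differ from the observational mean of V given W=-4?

3

Under do(W=-4), W's equation is replaced by W=-4 for every unit. Per-unit V: -4, 6, -6, -8. Mean = -3.
Observing W=-4 restricts to units where W's equation naturally yields -4: S ∈ {4, 5, 6}. In that subpopulation V = -4, -6, -8, mean -6.
Difference = -3 − (-6) = 3.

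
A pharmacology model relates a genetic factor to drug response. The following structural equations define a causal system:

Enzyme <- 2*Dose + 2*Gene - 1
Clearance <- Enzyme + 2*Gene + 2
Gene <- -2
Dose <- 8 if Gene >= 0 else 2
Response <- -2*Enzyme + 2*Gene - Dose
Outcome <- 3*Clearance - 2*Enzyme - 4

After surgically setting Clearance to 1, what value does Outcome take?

The intervention breaks the incoming arrows to Clearance: Clearance <- Enzyme + 2*Gene + 2 no longer applies, and Clearance = 1.
Dose = 8 if Gene >= 0 else 2  [with Gene=-2]  = 2
Enzyme = 2*Dose + 2*Gene - 1  [with Dose=2, Gene=-2]  = -1
Outcome = 3*Clearance - 2*Enzyme - 4  [with Clearance=1, Enzyme=-1]  = 1

1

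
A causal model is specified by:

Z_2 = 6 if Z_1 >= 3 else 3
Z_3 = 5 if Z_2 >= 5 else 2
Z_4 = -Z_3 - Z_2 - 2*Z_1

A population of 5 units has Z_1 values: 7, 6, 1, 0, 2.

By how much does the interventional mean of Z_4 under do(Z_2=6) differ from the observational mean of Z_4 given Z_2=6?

Under do(Z_2=6), Z_2's equation is replaced by Z_2=6 for every unit. Per-unit Z_4: -25, -23, -13, -11, -15. Mean = -17.4.
E[Z_4|Z_2=6] averages over only the 2 units with Z_2=6 (Z_1 = 7, 6): Z_4 = -25, -23, mean -24.
Difference = -17.4 − (-24) = 6.6.

6.6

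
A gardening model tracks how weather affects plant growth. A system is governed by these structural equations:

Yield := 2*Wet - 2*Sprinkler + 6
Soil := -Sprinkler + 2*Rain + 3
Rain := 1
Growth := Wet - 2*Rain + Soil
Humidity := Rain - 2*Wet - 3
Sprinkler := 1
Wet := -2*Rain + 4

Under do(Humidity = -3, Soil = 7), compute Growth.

7

Under do(Humidity = -3, Soil = 7), each intervened variable's structural equation is replaced by its fixed value.
Wet = -2*Rain + 4  [with Rain=1]  = 2
Growth = Wet - 2*Rain + Soil  [with Wet=2, Rain=1, Soil=7]  = 7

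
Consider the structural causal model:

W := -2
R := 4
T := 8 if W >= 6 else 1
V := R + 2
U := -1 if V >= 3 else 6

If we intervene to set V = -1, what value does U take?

Intervening sets V = -1 and removes its equation (V := R + 2).
U = -1 if V >= 3 else 6  [with V=-1]  = 6

6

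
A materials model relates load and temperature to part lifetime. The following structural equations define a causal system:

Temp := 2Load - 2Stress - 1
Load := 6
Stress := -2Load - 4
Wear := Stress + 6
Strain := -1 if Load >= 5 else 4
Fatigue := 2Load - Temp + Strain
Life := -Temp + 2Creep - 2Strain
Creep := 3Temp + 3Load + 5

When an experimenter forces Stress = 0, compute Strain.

The intervention breaks the incoming arrows to Stress: Stress := -2Load - 4 no longer applies, and Stress = 0.
Since Strain is not a descendant of the intervened variable, it is unaffected.
Strain = -1 if Load >= 5 else 4  [with Load=6]  = -1

-1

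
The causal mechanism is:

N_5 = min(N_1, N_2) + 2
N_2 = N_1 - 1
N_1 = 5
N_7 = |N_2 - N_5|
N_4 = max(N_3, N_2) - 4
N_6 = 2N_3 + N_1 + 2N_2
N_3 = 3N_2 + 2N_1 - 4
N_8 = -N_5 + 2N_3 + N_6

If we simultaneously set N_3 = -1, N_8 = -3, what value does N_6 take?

Under do(N_3 = -1, N_8 = -3), each intervened variable's structural equation is replaced by its fixed value.
N_2 = N_1 - 1  [with N_1=5]  = 4
N_6 = 2N_3 + N_1 + 2N_2  [with N_3=-1, N_1=5, N_2=4]  = 11

11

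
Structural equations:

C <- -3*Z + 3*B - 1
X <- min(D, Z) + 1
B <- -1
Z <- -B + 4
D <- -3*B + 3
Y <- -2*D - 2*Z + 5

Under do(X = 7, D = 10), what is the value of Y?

-25

The joint intervention fixes X = 7, D = 10, removing each variable's own equation.
Z = -B + 4  [with B=-1]  = 5
Y = -2*D - 2*Z + 5  [with D=10, Z=5]  = -25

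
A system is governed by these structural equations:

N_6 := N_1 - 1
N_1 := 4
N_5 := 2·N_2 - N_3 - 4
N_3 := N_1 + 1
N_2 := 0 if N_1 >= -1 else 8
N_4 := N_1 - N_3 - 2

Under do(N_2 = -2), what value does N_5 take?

do(N_2=-2) replaces the equation N_2 := 0 if N_1 >= -1 else 8 with the constant N_2 = -2.
N_3 = N_1 + 1  [with N_1=4]  = 5
N_5 = 2·N_2 - N_3 - 4  [with N_2=-2, N_3=5]  = -13

-13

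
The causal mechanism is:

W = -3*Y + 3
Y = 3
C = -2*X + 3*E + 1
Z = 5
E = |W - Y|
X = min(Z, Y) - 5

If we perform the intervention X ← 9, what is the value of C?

The intervention breaks the incoming arrows to X: X = min(Z, Y) - 5 no longer applies, and X = 9.
W = -3*Y + 3  [with Y=3]  = -6
E = |W - Y|  [with W=-6, Y=3]  = 9
C = -2*X + 3*E + 1  [with X=9, E=9]  = 10

10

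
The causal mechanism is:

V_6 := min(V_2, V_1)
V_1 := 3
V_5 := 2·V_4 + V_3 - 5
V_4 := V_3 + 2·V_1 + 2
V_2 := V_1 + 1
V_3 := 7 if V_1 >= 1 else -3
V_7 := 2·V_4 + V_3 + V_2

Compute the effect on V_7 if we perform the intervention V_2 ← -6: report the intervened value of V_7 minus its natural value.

-10

Under do(V_2=-6), the mechanism V_2 := V_1 + 1 is discarded; V_2 is fixed at -6.
V_3 = 7 if V_1 >= 1 else -3  [with V_1=3]  = 7
V_4 = V_3 + 2·V_1 + 2  [with V_3=7, V_1=3]  = 15
V_7 = 2·V_4 + V_3 + V_2  [with V_4=15, V_3=7, V_2=-6]  = 31
Without intervention: V_2 = V_1 + 1  [with V_1=3]  = 4; V_3 = 7 if V_1 >= 1 else -3  [with V_1=3]  = 7; V_4 = V_3 + 2·V_1 + 2  [with V_3=7, V_1=3]  = 15; V_7 = 2·V_4 + V_3 + V_2  [with V_4=15, V_3=7, V_2=4]  = 41.
Change = 31 − 41 = -10.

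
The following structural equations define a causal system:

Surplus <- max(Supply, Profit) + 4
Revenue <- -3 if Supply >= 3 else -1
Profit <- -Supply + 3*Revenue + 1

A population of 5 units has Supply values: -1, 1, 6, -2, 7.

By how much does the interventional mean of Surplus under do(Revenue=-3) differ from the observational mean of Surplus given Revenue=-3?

do(Revenue=-3) breaks Revenue's dependence on Supply. With Revenue=-3 fixed, Surplus across the units is 3, 5, 10, 2, 11, mean 6.2.
Conditioning on Revenue=-3 selects the 2 unit(s) with Supply ∈ {6, 7}. Their Surplus values: 10, 11. Mean = 10.5.
Difference = 6.2 − 10.5 = -4.3.

-4.3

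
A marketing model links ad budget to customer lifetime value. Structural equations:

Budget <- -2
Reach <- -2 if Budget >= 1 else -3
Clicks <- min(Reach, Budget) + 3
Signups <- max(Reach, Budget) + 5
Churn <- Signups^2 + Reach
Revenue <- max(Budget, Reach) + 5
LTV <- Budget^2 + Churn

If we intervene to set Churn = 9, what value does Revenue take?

The intervention breaks the incoming arrows to Churn: Churn <- Signups^2 + Reach no longer applies, and Churn = 9.
Since Revenue is not a descendant of the intervened variable, it is unaffected.
Reach = -2 if Budget >= 1 else -3  [with Budget=-2]  = -3
Revenue = max(Budget, Reach) + 5  [with Budget=-2, Reach=-3]  = 3

3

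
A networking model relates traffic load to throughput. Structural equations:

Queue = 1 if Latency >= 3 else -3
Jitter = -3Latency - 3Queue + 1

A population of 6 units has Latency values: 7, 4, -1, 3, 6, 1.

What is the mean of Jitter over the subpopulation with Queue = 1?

-17

Observing Queue=1 restricts to units where Queue's equation naturally yields 1: Latency ∈ {7, 4, 3, 6}. In that subpopulation Jitter = -23, -14, -11, -20, mean -17.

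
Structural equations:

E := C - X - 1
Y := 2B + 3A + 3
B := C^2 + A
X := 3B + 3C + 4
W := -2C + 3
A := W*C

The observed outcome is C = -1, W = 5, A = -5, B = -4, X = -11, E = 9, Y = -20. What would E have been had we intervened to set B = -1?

Under do(B=-1), the mechanism B := C^2 + A is discarded; B is fixed at -1.
X = 3B + 3C + 4  [with B=-1, C=-1]  = -2
E = C - X - 1  [with C=-1, X=-2]  = 0

0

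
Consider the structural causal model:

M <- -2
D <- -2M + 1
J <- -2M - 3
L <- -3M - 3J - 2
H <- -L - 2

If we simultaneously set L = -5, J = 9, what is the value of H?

3

The joint intervention fixes L = -5, J = 9, removing each variable's own equation.
H = -L - 2  [with L=-5]  = 3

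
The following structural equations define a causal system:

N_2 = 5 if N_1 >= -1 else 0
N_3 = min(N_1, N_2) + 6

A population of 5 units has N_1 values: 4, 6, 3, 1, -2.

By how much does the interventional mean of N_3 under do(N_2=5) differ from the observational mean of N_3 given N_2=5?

-1.05

The intervention sets N_2=5 in all 5 units regardless of N_1. Recomputing N_3 per unit gives 10, 11, 9, 7, 4; average 8.2.
Observing N_2=5 restricts to units where N_2's equation naturally yields 5: N_1 ∈ {4, 6, 3, 1}. In that subpopulation N_3 = 10, 11, 9, 7, mean 9.25.
Difference = 8.2 − 9.25 = -1.05.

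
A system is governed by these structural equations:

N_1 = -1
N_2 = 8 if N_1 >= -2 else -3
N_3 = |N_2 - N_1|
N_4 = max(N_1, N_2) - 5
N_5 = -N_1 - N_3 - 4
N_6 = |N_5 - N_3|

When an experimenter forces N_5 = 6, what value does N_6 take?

The intervention breaks the incoming arrows to N_5: N_5 = -N_1 - N_3 - 4 no longer applies, and N_5 = 6.
N_2 = 8 if N_1 >= -2 else -3  [with N_1=-1]  = 8
N_3 = |N_2 - N_1|  [with N_2=8, N_1=-1]  = 9
N_6 = |N_5 - N_3|  [with N_5=6, N_3=9]  = 3

3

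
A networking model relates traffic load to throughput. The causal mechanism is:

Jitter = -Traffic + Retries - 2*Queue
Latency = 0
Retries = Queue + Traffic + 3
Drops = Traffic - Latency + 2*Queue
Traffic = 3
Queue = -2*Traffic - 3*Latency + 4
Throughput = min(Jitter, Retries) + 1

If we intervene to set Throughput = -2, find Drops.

-1

Under do(Throughput=-2), the mechanism Throughput = min(Jitter, Retries) + 1 is discarded; Throughput is fixed at -2.
Since Drops is not a descendant of the intervened variable, it is unaffected.
Queue = -2*Traffic - 3*Latency + 4  [with Traffic=3, Latency=0]  = -2
Drops = Traffic - Latency + 2*Queue  [with Traffic=3, Latency=0, Queue=-2]  = -1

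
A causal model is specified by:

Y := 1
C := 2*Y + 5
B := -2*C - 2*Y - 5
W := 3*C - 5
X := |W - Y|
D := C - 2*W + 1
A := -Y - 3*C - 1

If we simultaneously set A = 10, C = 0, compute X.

The joint intervention fixes A = 10, C = 0, removing each variable's own equation.
W = 3*C - 5  [with C=0]  = -5
X = |W - Y|  [with W=-5, Y=1]  = 6

6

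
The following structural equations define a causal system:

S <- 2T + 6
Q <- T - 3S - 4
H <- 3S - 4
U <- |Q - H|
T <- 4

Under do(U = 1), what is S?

Under do(U=1), the mechanism U <- |Q - H| is discarded; U is fixed at 1.
No directed path runs from U to S, so S keeps its natural value.
S = 2T + 6  [with T=4]  = 14

14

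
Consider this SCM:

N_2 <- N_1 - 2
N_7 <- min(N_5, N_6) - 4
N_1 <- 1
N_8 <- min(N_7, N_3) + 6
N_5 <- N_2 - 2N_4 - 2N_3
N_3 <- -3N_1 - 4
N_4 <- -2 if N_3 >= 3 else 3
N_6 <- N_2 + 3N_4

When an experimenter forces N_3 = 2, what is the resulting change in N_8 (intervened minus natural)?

The intervention breaks the incoming arrows to N_3: N_3 <- -3N_1 - 4 no longer applies, and N_3 = 2.
N_2 = N_1 - 2  [with N_1=1]  = -1
N_4 = -2 if N_3 >= 3 else 3  [with N_3=2]  = 3
N_5 = N_2 - 2N_4 - 2N_3  [with N_2=-1, N_4=3, N_3=2]  = -11
N_6 = N_2 + 3N_4  [with N_2=-1, N_4=3]  = 8
N_7 = min(N_5, N_6) - 4  [with N_5=-11, N_6=8]  = -15
N_8 = min(N_7, N_3) + 6  [with N_7=-15, N_3=2]  = -9
Without intervention: N_2 = N_1 - 2  [with N_1=1]  = -1; N_3 = -3N_1 - 4  [with N_1=1]  = -7; N_4 = -2 if N_3 >= 3 else 3  [with N_3=-7]  = 3; N_5 = N_2 - 2N_4 - 2N_3  [with N_2=-1, N_4=3, N_3=-7]  = 7; N_6 = N_2 + 3N_4  [with N_2=-1, N_4=3]  = 8; N_7 = min(N_5, N_6) - 4  [with N_5=7, N_6=8]  = 3; N_8 = min(N_7, N_3) + 6  [with N_7=3, N_3=-7]  = -1.
Change = -9 − (-1) = -8.

-8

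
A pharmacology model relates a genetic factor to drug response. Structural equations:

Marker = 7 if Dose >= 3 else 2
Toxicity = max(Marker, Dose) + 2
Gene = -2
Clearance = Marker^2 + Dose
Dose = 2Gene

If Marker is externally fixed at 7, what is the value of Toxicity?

The intervention breaks the incoming arrows to Marker: Marker = 7 if Dose >= 3 else 2 no longer applies, and Marker = 7.
Dose = 2Gene  [with Gene=-2]  = -4
Toxicity = max(Marker, Dose) + 2  [with Marker=7, Dose=-4]  = 9

9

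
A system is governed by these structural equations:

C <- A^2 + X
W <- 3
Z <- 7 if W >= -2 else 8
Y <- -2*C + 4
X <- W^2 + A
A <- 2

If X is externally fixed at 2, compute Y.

do(X=2) replaces the equation X <- W^2 + A with the constant X = 2.
C = A^2 + X  [with A=2, X=2]  = 6
Y = -2*C + 4  [with C=6]  = -8

-8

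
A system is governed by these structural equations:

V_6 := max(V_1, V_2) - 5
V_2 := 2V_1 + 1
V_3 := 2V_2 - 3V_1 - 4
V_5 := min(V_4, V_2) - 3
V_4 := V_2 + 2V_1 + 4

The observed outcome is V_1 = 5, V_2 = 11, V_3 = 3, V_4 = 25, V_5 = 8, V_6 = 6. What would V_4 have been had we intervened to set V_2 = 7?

21

Under do(V_2=7), the mechanism V_2 := 2V_1 + 1 is discarded; V_2 is fixed at 7.
V_4 = V_2 + 2V_1 + 4  [with V_2=7, V_1=5]  = 21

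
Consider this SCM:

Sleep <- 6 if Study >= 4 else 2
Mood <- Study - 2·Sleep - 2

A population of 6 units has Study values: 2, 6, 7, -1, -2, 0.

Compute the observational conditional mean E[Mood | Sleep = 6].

-7.5

Observing Sleep=6 restricts to units where Sleep's equation naturally yields 6: Study ∈ {6, 7}. In that subpopulation Mood = -8, -7, mean -7.5.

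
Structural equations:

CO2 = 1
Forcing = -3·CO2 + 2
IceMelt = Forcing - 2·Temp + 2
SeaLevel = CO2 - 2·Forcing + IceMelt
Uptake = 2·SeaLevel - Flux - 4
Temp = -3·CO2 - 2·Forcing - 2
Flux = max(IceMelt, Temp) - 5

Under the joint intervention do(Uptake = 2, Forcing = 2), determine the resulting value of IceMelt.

22

Under do(Uptake = 2, Forcing = 2), each intervened variable's structural equation is replaced by its fixed value.
Temp = -3·CO2 - 2·Forcing - 2  [with CO2=1, Forcing=2]  = -9
IceMelt = Forcing - 2·Temp + 2  [with Forcing=2, Temp=-9]  = 22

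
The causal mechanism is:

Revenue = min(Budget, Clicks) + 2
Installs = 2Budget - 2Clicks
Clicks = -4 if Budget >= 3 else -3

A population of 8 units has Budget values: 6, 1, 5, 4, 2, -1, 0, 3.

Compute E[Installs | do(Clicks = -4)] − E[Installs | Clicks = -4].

The intervention sets Clicks=-4 in all 8 units regardless of Budget. Recomputing Installs per unit gives 20, 10, 18, 16, 12, 6, 8, 14; average 13.
Observing Clicks=-4 restricts to units where Clicks's equation naturally yields -4: Budget ∈ {6, 5, 4, 3}. In that subpopulation Installs = 20, 18, 16, 14, mean 17.
Difference = 13 − 17 = -4.

-4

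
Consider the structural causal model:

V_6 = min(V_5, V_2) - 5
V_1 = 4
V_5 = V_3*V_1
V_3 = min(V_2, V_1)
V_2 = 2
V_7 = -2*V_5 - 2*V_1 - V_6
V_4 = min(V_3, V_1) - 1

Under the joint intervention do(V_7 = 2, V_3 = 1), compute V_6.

Setting V_7 = 2, V_3 = 1 by intervention discards those variables' equations.
V_5 = V_3*V_1  [with V_3=1, V_1=4]  = 4
V_6 = min(V_5, V_2) - 5  [with V_5=4, V_2=2]  = -3

-3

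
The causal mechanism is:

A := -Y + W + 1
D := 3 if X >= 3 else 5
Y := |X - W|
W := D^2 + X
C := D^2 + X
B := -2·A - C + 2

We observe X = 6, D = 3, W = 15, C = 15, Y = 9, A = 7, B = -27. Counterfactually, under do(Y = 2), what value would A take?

14

The intervention breaks the incoming arrows to Y: Y := |X - W| no longer applies, and Y = 2.
D = 3 if X >= 3 else 5  [with X=6]  = 3
W = D^2 + X  [with D=3, X=6]  = 15
A = -Y + W + 1  [with Y=2, W=15]  = 14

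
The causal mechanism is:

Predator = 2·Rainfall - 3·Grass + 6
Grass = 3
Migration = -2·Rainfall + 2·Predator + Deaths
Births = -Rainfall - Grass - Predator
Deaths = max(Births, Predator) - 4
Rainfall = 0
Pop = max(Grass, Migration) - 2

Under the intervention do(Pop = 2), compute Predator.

-3

Intervening sets Pop = 2 and removes its equation (Pop = max(Grass, Migration) - 2).
Predator is not downstream of the intervention, so its value is determined by the original equations.
Predator = 2·Rainfall - 3·Grass + 6  [with Rainfall=0, Grass=3]  = -3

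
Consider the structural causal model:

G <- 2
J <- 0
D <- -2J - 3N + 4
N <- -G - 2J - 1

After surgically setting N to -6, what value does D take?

22

The intervention breaks the incoming arrows to N: N <- -G - 2J - 1 no longer applies, and N = -6.
D = -2J - 3N + 4  [with J=0, N=-6]  = 22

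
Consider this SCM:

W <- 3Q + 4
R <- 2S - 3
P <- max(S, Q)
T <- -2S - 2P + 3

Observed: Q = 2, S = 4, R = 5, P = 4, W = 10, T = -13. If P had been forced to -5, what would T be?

5

Under do(P=-5), the mechanism P <- max(S, Q) is discarded; P is fixed at -5.
T = -2S - 2P + 3  [with S=4, P=-5]  = 5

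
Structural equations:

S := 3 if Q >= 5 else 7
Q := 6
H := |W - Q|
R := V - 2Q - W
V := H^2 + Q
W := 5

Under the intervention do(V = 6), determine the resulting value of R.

-11

Intervening sets V = 6 and removes its equation (V := H^2 + Q).
R = V - 2Q - W  [with V=6, Q=6, W=5]  = -11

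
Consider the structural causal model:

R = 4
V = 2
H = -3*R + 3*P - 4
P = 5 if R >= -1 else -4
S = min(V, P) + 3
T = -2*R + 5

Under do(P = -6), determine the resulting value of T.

-3

The intervention breaks the incoming arrows to P: P = 5 if R >= -1 else -4 no longer applies, and P = -6.
T is not downstream of the intervention, so its value is determined by the original equations.
T = -2*R + 5  [with R=4]  = -3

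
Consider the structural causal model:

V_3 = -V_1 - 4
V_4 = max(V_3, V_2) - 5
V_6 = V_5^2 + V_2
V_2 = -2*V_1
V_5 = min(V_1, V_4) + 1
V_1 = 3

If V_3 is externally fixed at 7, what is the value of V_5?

3

do(V_3=7) replaces the equation V_3 = -V_1 - 4 with the constant V_3 = 7.
V_2 = -2*V_1  [with V_1=3]  = -6
V_4 = max(V_3, V_2) - 5  [with V_3=7, V_2=-6]  = 2
V_5 = min(V_1, V_4) + 1  [with V_1=3, V_4=2]  = 3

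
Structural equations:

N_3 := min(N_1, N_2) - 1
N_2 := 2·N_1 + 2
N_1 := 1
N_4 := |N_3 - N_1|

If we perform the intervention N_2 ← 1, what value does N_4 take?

Under do(N_2=1), the mechanism N_2 := 2·N_1 + 2 is discarded; N_2 is fixed at 1.
N_3 = min(N_1, N_2) - 1  [with N_1=1, N_2=1]  = 0
N_4 = |N_3 - N_1|  [with N_3=0, N_1=1]  = 1

1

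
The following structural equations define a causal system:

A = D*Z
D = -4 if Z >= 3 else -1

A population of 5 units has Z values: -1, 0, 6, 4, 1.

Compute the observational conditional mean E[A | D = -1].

0

Observing D=-1 restricts to units where D's equation naturally yields -1: Z ∈ {-1, 0, 1}. In that subpopulation A = 1, 0, -1, mean 0.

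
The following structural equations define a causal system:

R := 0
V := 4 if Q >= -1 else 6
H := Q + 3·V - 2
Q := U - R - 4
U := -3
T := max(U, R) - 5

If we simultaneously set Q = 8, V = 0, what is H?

Setting Q = 8, V = 0 by intervention discards those variables' equations.
H = Q + 3·V - 2  [with Q=8, V=0]  = 6

6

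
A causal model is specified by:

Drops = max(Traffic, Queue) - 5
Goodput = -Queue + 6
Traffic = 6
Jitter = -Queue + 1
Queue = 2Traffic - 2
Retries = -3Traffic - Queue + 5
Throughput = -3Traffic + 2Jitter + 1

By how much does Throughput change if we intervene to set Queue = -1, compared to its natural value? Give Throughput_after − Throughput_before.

Under do(Queue=-1), the mechanism Queue = 2Traffic - 2 is discarded; Queue is fixed at -1.
Jitter = -Queue + 1  [with Queue=-1]  = 2
Throughput = -3Traffic + 2Jitter + 1  [with Traffic=6, Jitter=2]  = -13
Without intervention: Queue = 2Traffic - 2  [with Traffic=6]  = 10; Jitter = -Queue + 1  [with Queue=10]  = -9; Throughput = -3Traffic + 2Jitter + 1  [with Traffic=6, Jitter=-9]  = -35.
Change = -13 − (-35) = 22.

22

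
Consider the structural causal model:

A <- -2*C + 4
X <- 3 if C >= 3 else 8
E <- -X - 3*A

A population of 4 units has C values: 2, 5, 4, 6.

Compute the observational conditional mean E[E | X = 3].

15

E[E|X=3] averages over only the 3 units with X=3 (C = 5, 4, 6): E = 15, 9, 21, mean 15.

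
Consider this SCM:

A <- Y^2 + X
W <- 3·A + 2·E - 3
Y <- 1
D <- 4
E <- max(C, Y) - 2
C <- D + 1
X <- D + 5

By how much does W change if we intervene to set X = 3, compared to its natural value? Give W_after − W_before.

-18

The intervention breaks the incoming arrows to X: X <- D + 5 no longer applies, and X = 3.
C = D + 1  [with D=4]  = 5
A = Y^2 + X  [with Y=1, X=3]  = 4
E = max(C, Y) - 2  [with C=5, Y=1]  = 3
W = 3·A + 2·E - 3  [with A=4, E=3]  = 15
Without intervention: C = D + 1  [with D=4]  = 5; X = D + 5  [with D=4]  = 9; A = Y^2 + X  [with Y=1, X=9]  = 10; E = max(C, Y) - 2  [with C=5, Y=1]  = 3; W = 3·A + 2·E - 3  [with A=10, E=3]  = 33.
Change = 15 − 33 = -18.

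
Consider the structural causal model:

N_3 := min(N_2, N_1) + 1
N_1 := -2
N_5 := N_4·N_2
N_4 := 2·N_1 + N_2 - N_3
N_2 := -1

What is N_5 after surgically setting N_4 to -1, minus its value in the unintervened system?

-3

Intervening sets N_4 = -1 and removes its equation (N_4 := 2·N_1 + N_2 - N_3).
N_5 = N_4·N_2  [with N_4=-1, N_2=-1]  = 1
Without intervention: N_3 = min(N_2, N_1) + 1  [with N_2=-1, N_1=-2]  = -1; N_4 = 2·N_1 + N_2 - N_3  [with N_1=-2, N_2=-1, N_3=-1]  = -4; N_5 = N_4·N_2  [with N_4=-4, N_2=-1]  = 4.
Change = 1 − 4 = -3.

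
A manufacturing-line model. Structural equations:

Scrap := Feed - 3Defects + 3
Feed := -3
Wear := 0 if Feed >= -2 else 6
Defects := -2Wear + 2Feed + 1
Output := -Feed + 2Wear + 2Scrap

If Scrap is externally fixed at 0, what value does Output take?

15

Intervening sets Scrap = 0 and removes its equation (Scrap := Feed - 3Defects + 3).
Wear = 0 if Feed >= -2 else 6  [with Feed=-3]  = 6
Output = -Feed + 2Wear + 2Scrap  [with Feed=-3, Wear=6, Scrap=0]  = 15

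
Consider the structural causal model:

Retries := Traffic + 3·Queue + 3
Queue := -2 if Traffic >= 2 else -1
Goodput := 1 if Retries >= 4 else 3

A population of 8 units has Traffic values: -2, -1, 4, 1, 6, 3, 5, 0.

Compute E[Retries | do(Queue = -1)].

2

The intervention sets Queue=-1 in all 8 units regardless of Traffic. Recomputing Retries per unit gives -2, -1, 4, 1, 6, 3, 5, 0; average 2.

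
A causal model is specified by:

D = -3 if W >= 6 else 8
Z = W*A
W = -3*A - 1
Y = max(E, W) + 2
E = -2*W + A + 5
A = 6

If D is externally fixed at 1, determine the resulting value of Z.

-114

do(D=1) replaces the equation D = -3 if W >= 6 else 8 with the constant D = 1.
Z is not downstream of the intervention, so its value is determined by the original equations.
W = -3*A - 1  [with A=6]  = -19
Z = W*A  [with W=-19, A=6]  = -114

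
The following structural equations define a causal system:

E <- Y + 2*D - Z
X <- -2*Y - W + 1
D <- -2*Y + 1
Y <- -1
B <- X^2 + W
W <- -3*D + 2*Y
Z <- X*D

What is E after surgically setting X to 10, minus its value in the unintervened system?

The intervention breaks the incoming arrows to X: X <- -2*Y - W + 1 no longer applies, and X = 10.
D = -2*Y + 1  [with Y=-1]  = 3
Z = X*D  [with X=10, D=3]  = 30
E = Y + 2*D - Z  [with Y=-1, D=3, Z=30]  = -25
Without intervention: D = -2*Y + 1  [with Y=-1]  = 3; W = -3*D + 2*Y  [with D=3, Y=-1]  = -11; X = -2*Y - W + 1  [with Y=-1, W=-11]  = 14; Z = X*D  [with X=14, D=3]  = 42; E = Y + 2*D - Z  [with Y=-1, D=3, Z=42]  = -37.
Change = -25 − (-37) = 12.

12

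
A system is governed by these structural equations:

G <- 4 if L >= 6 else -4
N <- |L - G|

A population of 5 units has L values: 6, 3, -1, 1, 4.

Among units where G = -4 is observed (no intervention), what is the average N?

5.75

E[N|G=-4] averages over only the 4 units with G=-4 (L = 3, -1, 1, 4): N = 7, 3, 5, 8, mean 5.75.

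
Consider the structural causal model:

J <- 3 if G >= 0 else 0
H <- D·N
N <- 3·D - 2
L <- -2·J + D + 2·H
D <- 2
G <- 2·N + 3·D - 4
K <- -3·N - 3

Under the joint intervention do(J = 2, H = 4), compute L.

6

The joint intervention fixes J = 2, H = 4, removing each variable's own equation.
L = -2·J + D + 2·H  [with J=2, D=2, H=4]  = 6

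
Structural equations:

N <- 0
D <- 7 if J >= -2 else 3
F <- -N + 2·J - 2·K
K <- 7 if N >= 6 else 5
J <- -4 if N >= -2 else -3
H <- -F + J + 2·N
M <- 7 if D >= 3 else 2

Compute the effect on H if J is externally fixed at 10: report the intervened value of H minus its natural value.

The intervention breaks the incoming arrows to J: J <- -4 if N >= -2 else -3 no longer applies, and J = 10.
K = 7 if N >= 6 else 5  [with N=0]  = 5
F = -N + 2·J - 2·K  [with N=0, J=10, K=5]  = 10
H = -F + J + 2·N  [with F=10, J=10, N=0]  = 0
Without intervention: K = 7 if N >= 6 else 5  [with N=0]  = 5; J = -4 if N >= -2 else -3  [with N=0]  = -4; F = -N + 2·J - 2·K  [with N=0, J=-4, K=5]  = -18; H = -F + J + 2·N  [with F=-18, J=-4, N=0]  = 14.
Change = 0 − 14 = -14.

-14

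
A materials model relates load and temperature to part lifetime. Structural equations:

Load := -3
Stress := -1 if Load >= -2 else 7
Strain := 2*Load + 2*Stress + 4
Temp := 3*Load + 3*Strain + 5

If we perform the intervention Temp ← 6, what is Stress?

7

The intervention breaks the incoming arrows to Temp: Temp := 3*Load + 3*Strain + 5 no longer applies, and Temp = 6.
Since Stress is not a descendant of the intervened variable, it is unaffected.
Stress = -1 if Load >= -2 else 7  [with Load=-3]  = 7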